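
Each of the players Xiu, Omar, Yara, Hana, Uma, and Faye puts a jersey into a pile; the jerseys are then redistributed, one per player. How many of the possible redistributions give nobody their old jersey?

265

Let Aᵢ be the assignments in which player i gets their old jersey. We want the size of the complement of A₁∪…∪A_6.
By inclusion–exclusion this is Σ_{j=0}^{6} (−1)^j C(6,j)·(6−j)!.
Computing: 720 − 720 + 360 − 120 + 30 − 6 + 1 = 265.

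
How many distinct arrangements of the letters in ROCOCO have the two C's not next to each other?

Total arrangements of ROCOCO: 6!/(3!·2!) = 60.
Arrangements with the C's together: treat CC as one letter, giving (5)!/(3!) = 20.
Hence 60 − 20 = 40.

40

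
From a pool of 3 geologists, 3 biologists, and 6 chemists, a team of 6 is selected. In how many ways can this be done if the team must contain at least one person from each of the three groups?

With no constraint there are C(12,6) = 924 possible selections.
Subtract selections that omit an entire group: no geologists → C(9,6) = 84; no biologists → C(9,6) = 84; no chemists → C(6,6) = 1.
Add back selections omitting two groups (i.e. drawn from a single group): C(3,6) + C(3,6) + C(6,6) = 1.
By inclusion–exclusion: 924 − 169 + 1 = 756.

756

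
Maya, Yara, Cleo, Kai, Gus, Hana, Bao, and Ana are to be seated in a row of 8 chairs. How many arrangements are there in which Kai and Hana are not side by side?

Of the 8! = 40320 arrangements, those with Kai and Hana adjacent number 2 × 7! = 10080 (treat the pair as a block with 2 internal orders).
So 40320 − 10080 = 30240 arrangements keep them apart.

30240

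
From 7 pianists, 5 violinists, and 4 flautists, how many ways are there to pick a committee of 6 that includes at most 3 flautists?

Split by how many flautists are chosen (0 through 3).
Sum: C(4,0)·C(12,6) + C(4,1)·C(12,5) + C(4,2)·C(12,4) + C(4,3)·C(12,3) = 924 + 3168 + 2970 + 880 = 7942.

7942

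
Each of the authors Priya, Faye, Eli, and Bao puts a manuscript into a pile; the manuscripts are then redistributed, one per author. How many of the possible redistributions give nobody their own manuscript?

9

Count assignments avoiding every fixed point. For any j of the 4 authors fixed to their own manuscript, the other 4−j can be arranged in (4−j)! ways.
By inclusion–exclusion this is Σ_{j=0}^{4} (−1)^j C(4,j)·(4−j)!.
Computing: 24 − 24 + 12 − 4 + 1 = 9.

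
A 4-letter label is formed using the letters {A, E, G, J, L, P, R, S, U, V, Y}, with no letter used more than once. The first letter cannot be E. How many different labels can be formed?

The first letter has 11−1 = 10 choices (anything except E).
The remaining 3 letters are filled from the other 10 symbols without repetition: 10 × 9 × 8 = 720.
Total: 10 × 720 = 7200.

7200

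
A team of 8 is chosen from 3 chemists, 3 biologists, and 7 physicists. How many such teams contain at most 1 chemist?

405

Split by how many chemists are chosen (0 through 1).
Sum: C(3,0)·C(10,8) + C(3,1)·C(10,7) = 45 + 360 = 405.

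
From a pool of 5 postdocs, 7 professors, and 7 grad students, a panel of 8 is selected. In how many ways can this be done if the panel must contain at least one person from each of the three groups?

71589

Total 8-person selections from all 19: C(19,8) = 75582.
Selections missing a whole group: no postdocs → C(14,8) = 3003; no professors → C(12,8) = 495; no grad students → C(12,8) = 495.
Add back selections omitting two groups (i.e. drawn from a single group): C(5,8) + C(7,8) + C(7,8) = 0.
By inclusion–exclusion: 75582 − 3993 + 0 = 71589.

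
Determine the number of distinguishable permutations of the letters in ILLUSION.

The 8 letters of ILLUSION have repeats: I appearing twice and L appearing twice.
Dividing 8! = 40320 by 2!·2! = 4 for the repeated letters gives 10080.

10080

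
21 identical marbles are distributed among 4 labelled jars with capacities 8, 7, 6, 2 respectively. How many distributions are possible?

10

By stars and bars, unrestricted non-negative solutions to x_1+…+x_4 = 21 number C(21+3,3) = 2024.
Subtract solutions that violate a single cap (substitute x_i' = x_i − (cap_i+1)): x_1 ≥ 9 gives C(15,3) = 455; x_2 ≥ 8 gives C(16,3) = 560; x_3 ≥ 7 gives C(17,3) = 680; x_4 ≥ 3 gives C(21,3) = 1330. Together 3025.
Add back pairs where two caps are both exceeded: 35 + 56 + 220 + 84 + 286 + 364 = 1045.
Subtract triples: 0 + 4 + 10 + 20 = 34.
By inclusion–exclusion the count is 2024 − 3025 + 1045 − 34 = 10.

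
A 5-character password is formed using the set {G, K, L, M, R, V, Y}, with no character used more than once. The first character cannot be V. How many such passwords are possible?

2160

The first character has 7−1 = 6 choices (anything except V).
The remaining 4 characters are filled from the other 6 symbols without repetition: 6 × 5 × 4 × 3 = 360.
Total: 6 × 360 = 2160.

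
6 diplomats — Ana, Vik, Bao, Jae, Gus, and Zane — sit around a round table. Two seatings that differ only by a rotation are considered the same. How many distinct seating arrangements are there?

120

Around a circle, 6 distinct people have 6!/6 = (5)! = 120 rotationally distinct seatings.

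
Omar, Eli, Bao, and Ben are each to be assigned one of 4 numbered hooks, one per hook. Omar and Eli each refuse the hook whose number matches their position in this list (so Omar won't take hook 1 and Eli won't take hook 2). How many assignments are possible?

14

Let Aᵢ (for i ∈ {1, 2}) be the placements that put person i in their forbidden hook. Any j of these fix j positions, leaving (4−j)! ways to fill the rest, and there are C(2,j) ways to pick which j.
By inclusion–exclusion, the number of valid placements is Σ_{j=0}^{2} (−1)^j C(2,j)·(4−j)!.
Computing: 24 − 12 + 2 = 14.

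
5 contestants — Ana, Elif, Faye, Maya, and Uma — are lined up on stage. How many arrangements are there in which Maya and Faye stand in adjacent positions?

48

Place the 3 others and the Maya-Faye pair as 4 objects in a line; the pair has 2 internal arrangements.
That gives 2 × 4! = 2 × 24 = 48.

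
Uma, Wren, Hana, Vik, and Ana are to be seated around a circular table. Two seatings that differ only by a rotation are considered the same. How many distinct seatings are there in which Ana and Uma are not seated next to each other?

12

Without the restriction there are (4)! = 24 seatings.
Those with Ana next to Uma: fuse the pair into one unit and seat 4 units around a circle — 2·(3)! = 12.
Subtracting, 24 − 12 = 12.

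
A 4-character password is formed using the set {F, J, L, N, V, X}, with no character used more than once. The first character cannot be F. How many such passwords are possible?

300

The first character has 6−1 = 5 choices (anything except F).
The remaining 3 characters are filled from the other 5 symbols without repetition: 5 × 4 × 3 = 60.
Total: 5 × 60 = 300.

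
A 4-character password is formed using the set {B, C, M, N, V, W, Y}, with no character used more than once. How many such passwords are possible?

840

Choose and order 4 of the 7 symbols: the first character has 7 options, the next 6, then 5, 4.
7 × 6 × 5 × 4 = 840.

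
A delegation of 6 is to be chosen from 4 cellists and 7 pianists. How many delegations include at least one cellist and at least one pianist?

With no constraint there are C(11,6) = 462 possible selections.
Subtract selections that omit an entire group: no cellists → C(7,6) = 7; no pianists → C(4,6) = 0.
Both groups omitted at once is impossible, so 462 − 7 = 455.

455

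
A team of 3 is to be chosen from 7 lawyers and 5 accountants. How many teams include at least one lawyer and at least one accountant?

Unrestricted: C(12,3) = 220 ways to pick any 3 of the 12.
Selections missing a whole group: no lawyers → C(5,3) = 10; no accountants → C(7,3) = 35.
Both groups omitted at once is impossible, so 220 − 45 = 175.

175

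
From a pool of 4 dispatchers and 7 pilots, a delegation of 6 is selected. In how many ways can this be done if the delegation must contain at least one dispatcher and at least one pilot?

455

Unrestricted: C(11,6) = 462 ways to pick any 6 of the 11.
Subtract selections that omit an entire group: no dispatchers → C(7,6) = 7; no pilots → C(4,6) = 0.
Both groups omitted at once is impossible, so 462 − 7 = 455.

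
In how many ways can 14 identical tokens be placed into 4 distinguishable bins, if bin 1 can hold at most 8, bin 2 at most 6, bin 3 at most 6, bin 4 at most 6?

Ignoring the caps, the number of non-negative solutions to x_1+…+x_4 = 14 is C(17,3) = 680.
Subtract solutions that violate a single cap (substitute x_i' = x_i − (cap_i+1)): x_1 ≥ 9 gives C(8,3) = 56; x_2 ≥ 7 gives C(10,3) = 120; x_3 ≥ 7 gives C(10,3) = 120; x_4 ≥ 7 gives C(10,3) = 120. Together 416.
Add back pairs where two caps are both exceeded: 0 + 0 + 0 + 1 + 1 + 1 = 3.
By inclusion–exclusion the count is 680 − 416 + 3 = 267.

267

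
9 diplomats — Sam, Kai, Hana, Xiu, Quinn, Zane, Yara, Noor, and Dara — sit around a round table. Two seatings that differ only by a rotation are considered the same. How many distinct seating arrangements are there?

40320

Fix one person's seat to break rotational symmetry; the remaining 8 people can be arranged in (8)! = 40320 ways.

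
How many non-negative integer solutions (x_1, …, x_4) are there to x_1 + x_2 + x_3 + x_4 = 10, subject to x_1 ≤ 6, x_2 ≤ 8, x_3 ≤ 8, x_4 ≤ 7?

248

Ignoring the caps, the number of non-negative solutions to x_1+…+x_4 = 10 is C(13,3) = 286.
Subtract solutions that violate a single cap (substitute x_i' = x_i − (cap_i+1)): x_1 ≥ 7 gives C(6,3) = 20; x_2 ≥ 9 gives C(4,3) = 4; x_3 ≥ 9 gives C(4,3) = 4; x_4 ≥ 8 gives C(5,3) = 10. Together 38.
No two caps can be exceeded simultaneously, so the pair terms are all 0.
By inclusion–exclusion the count is 286 − 38 + 0 = 248.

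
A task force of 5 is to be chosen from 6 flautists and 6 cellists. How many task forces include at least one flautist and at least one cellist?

Total 5-person selections from all 12: C(12,5) = 792.
Selections missing a whole group: no flautists → C(6,5) = 6; no cellists → C(6,5) = 6.
Both groups omitted at once is impossible, so 792 − 12 = 780.

780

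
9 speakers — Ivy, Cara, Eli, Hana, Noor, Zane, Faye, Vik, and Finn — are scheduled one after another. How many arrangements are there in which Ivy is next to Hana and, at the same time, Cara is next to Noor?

20160

Treat {Ivy,Hana} as one block (2 orders) and {Cara,Noor} as another (2 orders).
That leaves 7 units to arrange: 2 × 2 × 7! = 4 × 5040 = 20160.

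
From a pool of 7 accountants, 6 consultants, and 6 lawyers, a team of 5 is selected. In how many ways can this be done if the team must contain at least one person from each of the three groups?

8295

Total 5-person selections from all 19: C(19,5) = 11628.
Subtract selections that omit an entire group: no accountants → C(12,5) = 792; no consultants → C(13,5) = 1287; no lawyers → C(13,5) = 1287.
Add back selections omitting two groups (i.e. drawn from a single group): C(7,5) + C(6,5) + C(6,5) = 33.
By inclusion–exclusion: 11628 − 3366 + 33 = 8295.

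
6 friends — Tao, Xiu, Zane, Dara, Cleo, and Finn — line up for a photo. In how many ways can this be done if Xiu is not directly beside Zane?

480

Of the 6! = 720 arrangements, those with Xiu and Zane adjacent number 2 × 5! = 240 (treat the pair as a block with 2 internal orders).
Complementary counting: 720 − 240 = 480.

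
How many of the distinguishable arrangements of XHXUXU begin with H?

With the first slot taken by H, it remains to arrange the other 5 letters (XXUXU).
Those 5 letters have U appearing twice and X appearing 3 times, giving (5)!/(3!·2!) = 10.

10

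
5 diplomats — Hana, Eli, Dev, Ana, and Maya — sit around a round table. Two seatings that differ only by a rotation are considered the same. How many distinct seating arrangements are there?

Seat Hana anywhere (absorbing the rotational symmetry), then permute the other 4: (4)! = 24.

24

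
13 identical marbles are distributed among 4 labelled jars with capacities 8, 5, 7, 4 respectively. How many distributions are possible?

Without the upper bounds there are C(16,3) = 560 ways to split 13 among 4 jars.
Subtract solutions that violate a single cap (substitute x_i' = x_i − (cap_i+1)): x_1 ≥ 9 gives C(7,3) = 35; x_2 ≥ 6 gives C(10,3) = 120; x_3 ≥ 8 gives C(8,3) = 56; x_4 ≥ 5 gives C(11,3) = 165. Together 376.
Add back pairs where two caps are both exceeded: 0 + 0 + 0 + 0 + 10 + 1 = 11.
By inclusion–exclusion the count is 560 − 376 + 11 = 195.

195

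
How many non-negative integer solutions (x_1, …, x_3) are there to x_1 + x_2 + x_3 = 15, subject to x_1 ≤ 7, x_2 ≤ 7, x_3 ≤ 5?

Ignoring the caps, the number of non-negative solutions to x_1+…+x_3 = 15 is C(17,2) = 136.
Subtract solutions that violate a single cap (substitute x_i' = x_i − (cap_i+1)): x_1 ≥ 8 gives C(9,2) = 36; x_2 ≥ 8 gives C(9,2) = 36; x_3 ≥ 6 gives C(11,2) = 55. Together 127.
Add back pairs where two caps are both exceeded: 0 + 3 + 3 = 6.
By inclusion–exclusion the count is 136 − 127 + 6 = 15.

15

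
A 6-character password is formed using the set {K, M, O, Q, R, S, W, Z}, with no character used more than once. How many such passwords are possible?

20160

This is a permutation of 6 out of 8: P(8,6) = 8!/2!.
That product is 8 × 7 × 6 × 5 × 4 × 3 = 20160.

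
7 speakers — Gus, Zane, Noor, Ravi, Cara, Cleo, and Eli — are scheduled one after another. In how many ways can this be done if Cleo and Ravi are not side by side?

3600

Of the 7! = 5040 arrangements, those with Cleo and Ravi adjacent number 2 × 6! = 1440 (treat the pair as a block with 2 internal orders).
Complementary counting: 5040 − 1440 = 3600.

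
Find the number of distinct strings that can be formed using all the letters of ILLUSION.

ILLUSION has 8 letters with I appearing twice and L appearing twice.
So there are 8! / (2!·2!) = 10080 distinguishable arrangements.

10080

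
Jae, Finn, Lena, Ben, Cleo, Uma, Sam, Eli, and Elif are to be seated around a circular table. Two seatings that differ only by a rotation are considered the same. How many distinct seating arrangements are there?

Seat Jae anywhere (absorbing the rotational symmetry), then permute the other 8: (8)! = 40320.

40320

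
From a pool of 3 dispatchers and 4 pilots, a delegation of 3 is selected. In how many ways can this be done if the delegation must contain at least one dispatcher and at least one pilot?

Total 3-person selections from all 7: C(7,3) = 35.
Selections missing a whole group: no dispatchers → C(4,3) = 4; no pilots → C(3,3) = 1.
Both groups omitted at once is impossible, so 35 − 5 = 30.

30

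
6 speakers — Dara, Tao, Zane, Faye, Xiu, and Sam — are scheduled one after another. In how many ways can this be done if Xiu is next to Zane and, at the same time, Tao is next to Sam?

96

Treat {Xiu,Zane} as one block (2 orders) and {Tao,Sam} as another (2 orders).
That leaves 4 units to arrange: 2 × 2 × 4! = 4 × 24 = 96.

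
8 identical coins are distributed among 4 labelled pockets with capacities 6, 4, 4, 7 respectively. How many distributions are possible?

Ignoring the caps, the number of non-negative solutions to x_1+…+x_4 = 8 is C(11,3) = 165.
Subtract solutions that violate a single cap (substitute x_i' = x_i − (cap_i+1)): x_1 ≥ 7 gives C(4,3) = 4; x_2 ≥ 5 gives C(6,3) = 20; x_3 ≥ 5 gives C(6,3) = 20; x_4 ≥ 8 gives C(3,3) = 1. Together 45.
No two caps can be exceeded simultaneously, so the pair terms are all 0.
By inclusion–exclusion the count is 165 − 45 + 0 = 120.

120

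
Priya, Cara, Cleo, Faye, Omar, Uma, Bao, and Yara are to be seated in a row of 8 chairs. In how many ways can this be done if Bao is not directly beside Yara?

30240

There are 8! = 40320 arrangements in all. If Bao and Yara are adjacent, merging them into one block gives 2·(7)! = 10080 arrangements.
Complementary counting: 40320 − 10080 = 30240.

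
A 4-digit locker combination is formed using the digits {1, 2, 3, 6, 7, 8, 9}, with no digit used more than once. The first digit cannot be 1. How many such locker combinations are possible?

The first digit has 7−1 = 6 choices (anything except 1).
The remaining 3 digits are filled from the other 6 symbols without repetition: 6 × 5 × 4 = 120.
Total: 6 × 120 = 720.

720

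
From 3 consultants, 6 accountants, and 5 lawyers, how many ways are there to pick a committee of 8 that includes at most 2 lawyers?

1029

Split by how many lawyers are chosen (0 through 2).
Sum: C(5,0)·C(9,8) + C(5,1)·C(9,7) + C(5,2)·C(9,6) = 9 + 180 + 840 = 1029.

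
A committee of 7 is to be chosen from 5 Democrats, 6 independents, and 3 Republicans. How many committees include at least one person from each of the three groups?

Total 7-person selections from all 14: C(14,7) = 3432.
Subtract selections that omit an entire group: no Democrats → C(9,7) = 36; no independents → C(8,7) = 8; no Republicans → C(11,7) = 330.
Add back selections omitting two groups (i.e. drawn from a single group): C(5,7) + C(6,7) + C(3,7) = 0.
By inclusion–exclusion: 3432 − 374 + 0 = 3058.

3058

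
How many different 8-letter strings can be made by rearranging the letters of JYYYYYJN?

168

The 8 letters of JYYYYYJN have repeats: J appearing twice and Y appearing 5 times.
The number of distinct arrangements is 8!/(5!·2!) = 40320/240 = 168.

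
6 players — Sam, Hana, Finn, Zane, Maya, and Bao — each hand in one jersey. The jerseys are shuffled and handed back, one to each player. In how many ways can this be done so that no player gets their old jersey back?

Let Aᵢ be the assignments in which player i gets their old jersey. We want the size of the complement of A₁∪…∪A_6.
By inclusion–exclusion this is Σ_{j=0}^{6} (−1)^j C(6,j)·(6−j)!.
Computing: 720 − 720 + 360 − 120 + 30 − 6 + 1 = 265.

265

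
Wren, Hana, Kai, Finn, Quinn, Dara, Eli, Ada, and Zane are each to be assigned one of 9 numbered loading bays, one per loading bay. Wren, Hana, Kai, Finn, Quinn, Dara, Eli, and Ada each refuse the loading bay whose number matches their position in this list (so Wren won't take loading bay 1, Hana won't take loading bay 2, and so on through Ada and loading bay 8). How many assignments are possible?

148329

Let Aᵢ (for 1 ≤ i ≤ 8) be the placements that put person i in their forbidden loading bay. Any j of these fix j positions, leaving (9−j)! ways to fill the rest, and there are C(8,j) ways to pick which j.
By inclusion–exclusion, the number of valid placements is Σ_{j=0}^{8} (−1)^j C(8,j)·(9−j)!.
Computing: 362880 − 322560 + 141120 − 40320 + 8400 − 1344 + 168 − 16 + 1 = 148329.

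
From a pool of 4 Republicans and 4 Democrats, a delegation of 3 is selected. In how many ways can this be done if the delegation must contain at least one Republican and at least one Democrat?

48

Total 3-person selections from all 8: C(8,3) = 56.
Selections missing a whole group: no Republicans → C(4,3) = 4; no Democrats → C(4,3) = 4.
Both groups omitted at once is impossible, so 56 − 8 = 48.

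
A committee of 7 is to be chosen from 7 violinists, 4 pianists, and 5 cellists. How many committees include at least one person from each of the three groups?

10283

Unrestricted: C(16,7) = 11440 ways to pick any 7 of the 16.
Subtract selections that omit an entire group: no violinists → C(9,7) = 36; no pianists → C(12,7) = 792; no cellists → C(11,7) = 330.
Add back selections omitting two groups (i.e. drawn from a single group): C(7,7) + C(4,7) + C(5,7) = 1.
By inclusion–exclusion: 11440 − 1158 + 1 = 10283.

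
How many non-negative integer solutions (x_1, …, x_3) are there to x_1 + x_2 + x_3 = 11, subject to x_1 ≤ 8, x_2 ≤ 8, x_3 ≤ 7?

56

By stars and bars, unrestricted non-negative solutions to x_1+…+x_3 = 11 number C(11+2,2) = 78.
Subtract solutions that violate a single cap (substitute x_i' = x_i − (cap_i+1)): x_1 ≥ 9 gives C(4,2) = 6; x_2 ≥ 9 gives C(4,2) = 6; x_3 ≥ 8 gives C(5,2) = 10. Together 22.
No two caps can be exceeded simultaneously, so the pair terms are all 0.
By inclusion–exclusion the count is 78 − 22 + 0 = 56.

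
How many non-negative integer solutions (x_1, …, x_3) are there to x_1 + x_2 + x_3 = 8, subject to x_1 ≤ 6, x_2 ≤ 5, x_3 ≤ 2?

Ignoring the caps, the number of non-negative solutions to x_1+…+x_3 = 8 is C(10,2) = 45.
Subtract solutions that violate a single cap (substitute x_i' = x_i − (cap_i+1)): x_1 ≥ 7 gives C(3,2) = 3; x_2 ≥ 6 gives C(4,2) = 6; x_3 ≥ 3 gives C(7,2) = 21. Together 30.
No two caps can be exceeded simultaneously, so the pair terms are all 0.
By inclusion–exclusion the count is 45 − 30 + 0 = 15.

15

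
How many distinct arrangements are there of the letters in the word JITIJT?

90

Letter multiplicities in JITIJT: I×2, J×2, T×2.
The number of distinct arrangements is 6!/(2!·2!·2!) = 720/8 = 90.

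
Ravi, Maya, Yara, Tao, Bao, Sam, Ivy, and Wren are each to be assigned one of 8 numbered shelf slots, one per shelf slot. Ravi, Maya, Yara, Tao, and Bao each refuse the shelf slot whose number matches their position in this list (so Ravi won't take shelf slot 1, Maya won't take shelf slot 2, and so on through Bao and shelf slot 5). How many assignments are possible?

Let Aᵢ (for 1 ≤ i ≤ 5) be the placements that put person i in their forbidden shelf slot. Any j of these fix j positions, leaving (8−j)! ways to fill the rest, and there are C(5,j) ways to pick which j.
By inclusion–exclusion, the number of valid placements is Σ_{j=0}^{5} (−1)^j C(5,j)·(8−j)!.
Computing: 40320 − 25200 + 7200 − 1200 + 120 − 6 = 21234.

21234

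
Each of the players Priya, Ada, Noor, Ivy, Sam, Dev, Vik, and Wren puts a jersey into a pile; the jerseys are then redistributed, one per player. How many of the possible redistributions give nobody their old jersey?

14833

This is the derangement count D_8: permutations of 8 items with no fixed point.
By inclusion–exclusion this is Σ_{j=0}^{8} (−1)^j C(8,j)·(8−j)!.
Computing: 40320 − 40320 + 20160 − 6720 + 1680 − 336 + 56 − 8 + 1 = 14833.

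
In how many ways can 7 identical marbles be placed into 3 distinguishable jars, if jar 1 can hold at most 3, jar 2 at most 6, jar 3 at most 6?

Ignoring the caps, the number of non-negative solutions to x_1+…+x_3 = 7 is C(9,2) = 36.
Subtract solutions that violate a single cap (substitute x_i' = x_i − (cap_i+1)): x_1 ≥ 4 gives C(5,2) = 10; x_2 ≥ 7 gives C(2,2) = 1; x_3 ≥ 7 gives C(2,2) = 1. Together 12.
No two caps can be exceeded simultaneously, so the pair terms are all 0.
By inclusion–exclusion the count is 36 − 12 + 0 = 24.

24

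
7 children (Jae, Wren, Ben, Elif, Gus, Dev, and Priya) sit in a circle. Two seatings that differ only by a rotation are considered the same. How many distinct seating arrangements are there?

Fix one person's seat to break rotational symmetry; the remaining 6 people can be arranged in (6)! = 720 ways.

720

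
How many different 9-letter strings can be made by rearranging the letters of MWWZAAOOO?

The 9 letters of MWWZAAOOO have repeats: A appearing twice, O appearing 3 times, and W appearing twice.
The number of distinct arrangements is 9!/(3!·2!·2!) = 362880/24 = 15120.

15120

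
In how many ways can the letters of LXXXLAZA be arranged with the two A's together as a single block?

Treat the 2 copies of A as a single block. The multiset to arrange is then {AA, L, L, X, X, X, Z}, 7 items in all.
That gives (7)!/(3!·2!) = 420 arrangements.

420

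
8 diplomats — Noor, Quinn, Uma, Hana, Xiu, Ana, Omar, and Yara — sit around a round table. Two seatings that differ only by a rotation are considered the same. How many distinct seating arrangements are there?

5040

Fix one person's seat to break rotational symmetry; the remaining 7 people can be arranged in (7)! = 5040 ways.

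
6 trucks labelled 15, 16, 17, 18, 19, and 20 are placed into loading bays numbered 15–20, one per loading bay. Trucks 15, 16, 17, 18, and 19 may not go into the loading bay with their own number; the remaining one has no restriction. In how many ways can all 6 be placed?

309

Let Aᵢ (for 15 ≤ i ≤ 19) be the placements that put truck i in its forbidden loading bay. Any j of these fix j positions, leaving (6−j)! ways to fill the rest, and there are C(5,j) ways to pick which j.
By inclusion–exclusion, the number of valid placements is Σ_{j=0}^{5} (−1)^j C(5,j)·(6−j)!.
Computing: 720 − 600 + 240 − 60 + 10 − 1 = 309.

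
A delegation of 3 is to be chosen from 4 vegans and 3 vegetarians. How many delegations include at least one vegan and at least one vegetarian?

With no constraint there are C(7,3) = 35 possible selections.
Selections missing a whole group: no vegans → C(3,3) = 1; no vegetarians → C(4,3) = 4.
Both groups omitted at once is impossible, so 35 − 5 = 30.

30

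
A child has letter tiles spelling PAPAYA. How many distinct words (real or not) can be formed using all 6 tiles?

60

The 6 letters of PAPAYA have repeats: A appearing 3 times and P appearing twice.
The number of distinct arrangements is 6!/(3!·2!) = 720/12 = 60.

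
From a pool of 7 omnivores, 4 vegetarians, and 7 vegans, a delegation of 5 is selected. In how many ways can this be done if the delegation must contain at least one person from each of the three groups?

Total 5-person selections from all 18: C(18,5) = 8568.
Subtract selections that omit an entire group: no omnivores → C(11,5) = 462; no vegetarians → C(14,5) = 2002; no vegans → C(11,5) = 462.
Add back selections omitting two groups (i.e. drawn from a single group): C(7,5) + C(4,5) + C(7,5) = 42.
By inclusion–exclusion: 8568 − 2926 + 42 = 5684.

5684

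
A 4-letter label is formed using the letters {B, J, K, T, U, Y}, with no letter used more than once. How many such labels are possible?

This is a permutation of 4 out of 6: P(6,4) = 6!/2!.
6 × 5 × 4 × 3 = 360.

360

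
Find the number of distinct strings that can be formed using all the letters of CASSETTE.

CASSETTE has 8 letters with E appearing twice, S appearing twice, and T appearing twice.
The number of distinct arrangements is 8!/(2!·2!·2!) = 40320/8 = 5040.

5040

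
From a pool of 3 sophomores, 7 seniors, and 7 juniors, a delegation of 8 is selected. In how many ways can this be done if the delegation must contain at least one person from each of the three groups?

With no constraint there are C(17,8) = 24310 possible selections.
Subtract selections that omit an entire group: no sophomores → C(14,8) = 3003; no seniors → C(10,8) = 45; no juniors → C(10,8) = 45.
Add back selections omitting two groups (i.e. drawn from a single group): C(3,8) + C(7,8) + C(7,8) = 0.
By inclusion–exclusion: 24310 − 3093 + 0 = 21217.

21217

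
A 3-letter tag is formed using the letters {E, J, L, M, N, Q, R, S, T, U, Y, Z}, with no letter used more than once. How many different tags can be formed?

With no repetition, fill the 3 letters in order: 12 choices, then 11, down to 10.
12 × 11 × 10 = 1320.

1320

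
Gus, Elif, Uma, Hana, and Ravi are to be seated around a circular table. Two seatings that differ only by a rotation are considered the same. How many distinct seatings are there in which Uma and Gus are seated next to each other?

12

Treat {Uma, Gus} as one unit (2 internal orders) and seat the resulting 4 units around the table: (3)! circular arrangements.
So 2 × (3)! = 2 × 6 = 12.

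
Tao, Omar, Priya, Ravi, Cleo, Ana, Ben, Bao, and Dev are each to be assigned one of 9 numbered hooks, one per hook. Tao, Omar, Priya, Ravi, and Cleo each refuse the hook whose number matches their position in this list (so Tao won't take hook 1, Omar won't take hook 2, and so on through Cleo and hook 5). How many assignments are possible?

Let Aᵢ (for 1 ≤ i ≤ 5) be the placements that put person i in their forbidden hook. Any j of these fix j positions, leaving (9−j)! ways to fill the rest, and there are C(5,j) ways to pick which j.
By inclusion–exclusion, the number of valid placements is Σ_{j=0}^{5} (−1)^j C(5,j)·(9−j)!.
Computing: 362880 − 201600 + 50400 − 7200 + 600 − 24 = 205056.

205056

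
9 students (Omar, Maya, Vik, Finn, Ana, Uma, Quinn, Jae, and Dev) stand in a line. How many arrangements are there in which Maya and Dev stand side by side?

80640

Place the 7 others and the Maya-Dev pair as 8 objects in a line; the pair has 2 internal arrangements.
That gives 2 × 8! = 2 × 40320 = 80640.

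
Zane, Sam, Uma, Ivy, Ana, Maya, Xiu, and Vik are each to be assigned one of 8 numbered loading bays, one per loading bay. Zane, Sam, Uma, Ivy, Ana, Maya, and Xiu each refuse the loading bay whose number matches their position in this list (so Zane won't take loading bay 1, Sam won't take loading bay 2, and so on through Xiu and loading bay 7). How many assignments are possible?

16687

Let Aᵢ (for 1 ≤ i ≤ 7) be the placements that put person i in their forbidden loading bay. Any j of these fix j positions, leaving (8−j)! ways to fill the rest, and there are C(7,j) ways to pick which j.
By inclusion–exclusion, the number of valid placements is Σ_{j=0}^{7} (−1)^j C(7,j)·(8−j)!.
Computing: 40320 − 35280 + 15120 − 4200 + 840 − 126 + 14 − 1 = 16687.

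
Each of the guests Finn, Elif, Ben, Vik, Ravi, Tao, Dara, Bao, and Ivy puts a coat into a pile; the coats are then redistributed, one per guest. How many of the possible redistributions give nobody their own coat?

Let Aᵢ be the assignments in which guest i gets their own coat. We want the size of the complement of A₁∪…∪A_9.
By inclusion–exclusion this is Σ_{j=0}^{9} (−1)^j C(9,j)·(9−j)!.
Computing: 362880 − 362880 + 181440 − 60480 + 15120 − 3024 + 504 − 72 + 9 − 1 = 133496.

133496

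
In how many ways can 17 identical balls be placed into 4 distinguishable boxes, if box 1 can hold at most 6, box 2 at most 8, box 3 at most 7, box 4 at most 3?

99

Ignoring the caps, the number of non-negative solutions to x_1+…+x_4 = 17 is C(20,3) = 1140.
Subtract solutions that violate a single cap (substitute x_i' = x_i − (cap_i+1)): x_1 ≥ 7 gives C(13,3) = 286; x_2 ≥ 9 gives C(11,3) = 165; x_3 ≥ 8 gives C(12,3) = 220; x_4 ≥ 4 gives C(16,3) = 560. Together 1231.
Add back pairs where two caps are both exceeded: 4 + 10 + 84 + 1 + 35 + 56 = 190.
By inclusion–exclusion the count is 1140 − 1231 + 190 = 99.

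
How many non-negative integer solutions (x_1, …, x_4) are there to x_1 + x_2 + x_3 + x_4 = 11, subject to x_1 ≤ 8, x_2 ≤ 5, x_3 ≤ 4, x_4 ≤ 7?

Ignoring the caps, the number of non-negative solutions to x_1+…+x_4 = 11 is C(14,3) = 364.
Subtract solutions that violate a single cap (substitute x_i' = x_i − (cap_i+1)): x_1 ≥ 9 gives C(5,3) = 10; x_2 ≥ 6 gives C(8,3) = 56; x_3 ≥ 5 gives C(9,3) = 84; x_4 ≥ 8 gives C(6,3) = 20. Together 170.
Add back pairs where two caps are both exceeded: 0 + 0 + 0 + 1 + 0 + 0 = 1.
By inclusion–exclusion the count is 364 − 170 + 1 = 195.

195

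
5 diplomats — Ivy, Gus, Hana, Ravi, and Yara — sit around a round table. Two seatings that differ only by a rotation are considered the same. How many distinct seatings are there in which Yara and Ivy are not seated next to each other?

Without the restriction there are (4)! = 24 seatings.
Those with Yara next to Ivy: fuse the pair into one unit and seat 4 units around a circle — 2·(3)! = 12.
Subtracting, 24 − 12 = 12.

12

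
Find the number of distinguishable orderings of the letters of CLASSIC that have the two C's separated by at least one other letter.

Total arrangements of CLASSIC: 7!/(2!·2!) = 1260.
Arrangements with the C's together: treat CC as one letter, giving (6)!/(2!) = 360.
Subtracting, 1260 − 360 = 900 arrangements keep the C's apart.

900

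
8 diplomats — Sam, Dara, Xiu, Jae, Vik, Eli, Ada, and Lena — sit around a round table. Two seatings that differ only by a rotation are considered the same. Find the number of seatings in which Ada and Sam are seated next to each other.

1440

Glue Ada and Sam into a block (2 internal orders). Seating 7 units around a circle gives (6)! arrangements.
So 2 × (6)! = 2 × 720 = 1440.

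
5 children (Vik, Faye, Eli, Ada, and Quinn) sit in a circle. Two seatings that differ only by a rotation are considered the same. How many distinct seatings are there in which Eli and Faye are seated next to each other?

Treat {Eli, Faye} as one unit (2 internal orders) and seat the resulting 4 units around the table: (3)! circular arrangements.
So 2 × (3)! = 2 × 6 = 12.

12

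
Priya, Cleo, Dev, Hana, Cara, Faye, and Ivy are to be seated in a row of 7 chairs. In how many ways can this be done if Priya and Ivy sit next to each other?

1440

Treat {Priya, Ivy} as a single unit. There are 6 units to order, and the pair itself can be ordered 2 ways.
That gives 2 × 6! = 2 × 720 = 1440.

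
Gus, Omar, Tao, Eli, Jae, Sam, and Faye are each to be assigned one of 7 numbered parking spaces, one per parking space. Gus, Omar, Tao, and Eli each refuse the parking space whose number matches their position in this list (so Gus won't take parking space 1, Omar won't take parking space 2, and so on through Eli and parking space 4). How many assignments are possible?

2790

Let Aᵢ (for 1 ≤ i ≤ 4) be the placements that put person i in their forbidden parking space. Any j of these fix j positions, leaving (7−j)! ways to fill the rest, and there are C(4,j) ways to pick which j.
By inclusion–exclusion, the number of valid placements is Σ_{j=0}^{4} (−1)^j C(4,j)·(7−j)!.
Computing: 5040 − 2880 + 720 − 96 + 6 = 2790.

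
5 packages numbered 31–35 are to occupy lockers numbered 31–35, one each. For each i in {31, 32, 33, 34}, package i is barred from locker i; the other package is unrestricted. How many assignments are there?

Let Aᵢ (for 31 ≤ i ≤ 34) be the placements that put package i in its forbidden locker. Any j of these fix j positions, leaving (5−j)! ways to fill the rest, and there are C(4,j) ways to pick which j.
By inclusion–exclusion, the number of valid placements is Σ_{j=0}^{4} (−1)^j C(4,j)·(5−j)!.
Computing: 120 − 96 + 36 − 8 + 1 = 53.

53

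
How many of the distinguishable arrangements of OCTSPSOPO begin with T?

1680

With the first slot taken by T, it remains to arrange the other 8 letters (OCSPSOPO).
Those 8 letters have O appearing 3 times, P appearing twice, and S appearing twice, giving (8)!/(3!·2!·2!) = 1680.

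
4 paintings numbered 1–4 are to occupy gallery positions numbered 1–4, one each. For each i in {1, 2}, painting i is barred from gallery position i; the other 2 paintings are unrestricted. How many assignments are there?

Let Aᵢ (for i ∈ {1, 2}) be the placements that put painting i in its forbidden gallery position. Any j of these fix j positions, leaving (4−j)! ways to fill the rest, and there are C(2,j) ways to pick which j.
By inclusion–exclusion, the number of valid placements is Σ_{j=0}^{2} (−1)^j C(2,j)·(4−j)!.
Computing: 24 − 12 + 2 = 14.

14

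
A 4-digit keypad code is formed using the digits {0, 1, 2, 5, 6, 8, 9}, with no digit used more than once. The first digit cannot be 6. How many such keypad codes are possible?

720

The first digit has 7−1 = 6 choices (anything except 6).
The remaining 3 digits are filled from the other 6 symbols without repetition: 6 × 5 × 4 = 120.
Total: 6 × 120 = 720.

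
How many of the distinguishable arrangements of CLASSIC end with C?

360

Fix C in the last position and arrange the remaining 6 letters.
Those 6 letters have S appearing twice, giving (6)!/(2!) = 360.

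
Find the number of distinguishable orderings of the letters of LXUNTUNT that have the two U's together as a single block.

Treat the 2 copies of U as a single block. The multiset to arrange is then {UU, L, N, N, T, T, X}, 7 items in all.
That gives (7)!/(2!·2!) = 1260 arrangements.

1260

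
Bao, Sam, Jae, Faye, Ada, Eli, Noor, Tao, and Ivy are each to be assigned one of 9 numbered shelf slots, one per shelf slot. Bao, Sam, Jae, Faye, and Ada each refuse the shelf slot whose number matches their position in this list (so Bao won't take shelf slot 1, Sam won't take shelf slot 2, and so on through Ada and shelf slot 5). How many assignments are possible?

205056

Let Aᵢ (for 1 ≤ i ≤ 5) be the placements that put person i in their forbidden shelf slot. Any j of these fix j positions, leaving (9−j)! ways to fill the rest, and there are C(5,j) ways to pick which j.
By inclusion–exclusion, the number of valid placements is Σ_{j=0}^{5} (−1)^j C(5,j)·(9−j)!.
Computing: 362880 − 201600 + 50400 − 7200 + 600 − 24 = 205056.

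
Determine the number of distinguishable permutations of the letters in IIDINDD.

140

IIDINDD has 7 letters with D appearing 3 times and I appearing 3 times.
So there are 7! / (3!·3!) = 140 distinguishable arrangements.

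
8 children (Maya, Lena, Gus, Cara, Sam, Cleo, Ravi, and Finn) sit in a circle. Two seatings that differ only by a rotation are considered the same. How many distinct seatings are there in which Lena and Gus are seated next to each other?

1440

Treat {Lena, Gus} as one unit (2 internal orders) and seat the resulting 7 units around the table: (6)! circular arrangements.
So 2 × (6)! = 2 × 720 = 1440.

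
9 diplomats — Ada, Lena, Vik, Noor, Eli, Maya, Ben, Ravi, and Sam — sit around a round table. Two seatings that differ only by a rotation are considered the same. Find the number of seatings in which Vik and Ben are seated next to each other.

Glue Vik and Ben into a block (2 internal orders). Seating 8 units around a circle gives (7)! arrangements.
So 2 × (7)! = 2 × 5040 = 10080.

10080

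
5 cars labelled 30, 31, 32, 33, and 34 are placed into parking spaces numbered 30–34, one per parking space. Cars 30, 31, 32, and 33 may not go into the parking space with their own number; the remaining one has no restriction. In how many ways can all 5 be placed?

Let Aᵢ (for 30 ≤ i ≤ 33) be the placements that put car i in its forbidden parking space. Any j of these fix j positions, leaving (5−j)! ways to fill the rest, and there are C(4,j) ways to pick which j.
By inclusion–exclusion, the number of valid placements is Σ_{j=0}^{4} (−1)^j C(4,j)·(5−j)!.
Computing: 120 − 96 + 36 − 8 + 1 = 53.

53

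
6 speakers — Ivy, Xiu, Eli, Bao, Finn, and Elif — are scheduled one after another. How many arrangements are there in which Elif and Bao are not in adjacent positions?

480

There are 6! = 720 arrangements in all. If Elif and Bao are adjacent, merging them into one block gives 2·(5)! = 240 arrangements.
So 720 − 240 = 480 arrangements keep them apart.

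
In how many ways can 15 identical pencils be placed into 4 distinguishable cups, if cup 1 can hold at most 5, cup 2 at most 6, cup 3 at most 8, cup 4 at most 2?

63

By stars and bars, unrestricted non-negative solutions to x_1+…+x_4 = 15 number C(15+3,3) = 816.
Subtract solutions that violate a single cap (substitute x_i' = x_i − (cap_i+1)): x_1 ≥ 6 gives C(12,3) = 220; x_2 ≥ 7 gives C(11,3) = 165; x_3 ≥ 9 gives C(9,3) = 84; x_4 ≥ 3 gives C(15,3) = 455. Together 924.
Add back pairs where two caps are both exceeded: 10 + 1 + 84 + 0 + 56 + 20 = 171.
By inclusion–exclusion the count is 816 − 924 + 171 = 63.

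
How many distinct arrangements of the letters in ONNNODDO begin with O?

With the first slot taken by O, it remains to arrange the other 7 letters (NNNODDO).
Those 7 letters have D appearing twice, N appearing 3 times, and O appearing twice, giving (7)!/(3!·2!·2!) = 210.

210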